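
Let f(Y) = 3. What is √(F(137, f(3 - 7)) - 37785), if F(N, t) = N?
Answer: 4*I*√2353 ≈ 194.03*I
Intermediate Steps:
√(F(137, f(3 - 7)) - 37785) = √(137 - 37785) = √(-37648) = 4*I*√2353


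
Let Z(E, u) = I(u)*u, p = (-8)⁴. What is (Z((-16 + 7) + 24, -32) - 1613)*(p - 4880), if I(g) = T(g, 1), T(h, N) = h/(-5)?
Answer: 7125776/5 ≈ 1.4252e+6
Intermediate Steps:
T(h, N) = -h/5 (T(h, N) = h*(-⅕) = -h/5)
I(g) = -g/5
p = 4096
Z(E, u) = -u²/5 (Z(E, u) = (-u/5)*u = -u²/5)
(Z((-16 + 7) + 24, -32) - 1613)*(p - 4880) = (-⅕*(-32)² - 1613)*(4096 - 4880) = (-⅕*1024 - 1613)*(-784) = (-1024/5 - 1613)*(-784) = -9089/5*(-784) = 7125776/5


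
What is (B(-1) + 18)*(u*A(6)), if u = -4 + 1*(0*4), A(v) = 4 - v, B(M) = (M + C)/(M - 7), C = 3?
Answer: 142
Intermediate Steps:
B(M) = (3 + M)/(-7 + M) (B(M) = (M + 3)/(M - 7) = (3 + M)/(-7 + M))
u = -4 (u = -4 + 1*0 = -4 + 0 = -4)
(B(-1) + 18)*(u*A(6)) = ((3 - 1)/(-7 - 1) + 18)*(-4*(4 - 1*6)) = (2/(-8) + 18)*(-4*(4 - 6)) = (-⅛*2 + 18)*(-4*(-2)) = (-¼ + 18)*8 = (71/4)*8 = 142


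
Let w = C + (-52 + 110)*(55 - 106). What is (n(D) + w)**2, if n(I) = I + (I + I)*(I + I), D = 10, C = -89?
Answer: 6953769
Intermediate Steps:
n(I) = I + 4*I**2 (n(I) = I + (2*I)*(2*I) = I + 4*I**2)
w = -3047 (w = -89 + (-52 + 110)*(55 - 106) = -89 + 58*(-51) = -89 - 2958 = -3047)
(n(D) + w)**2 = (10*(1 + 4*10) - 3047)**2 = (10*(1 + 40) - 3047)**2 = (10*41 - 3047)**2 = (410 - 3047)**2 = (-2637)**2 = 6953769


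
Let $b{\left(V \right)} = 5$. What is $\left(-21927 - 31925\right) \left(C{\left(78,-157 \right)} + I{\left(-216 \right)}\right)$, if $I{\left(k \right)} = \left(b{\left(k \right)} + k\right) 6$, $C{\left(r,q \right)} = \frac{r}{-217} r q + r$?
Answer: $- \frac{37555953984}{217} \approx -1.7307 \cdot 10^{8}$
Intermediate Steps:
$C{\left(r,q \right)} = r - \frac{q r^{2}}{217}$ ($C{\left(r,q \right)} = r \left(- \frac{1}{217}\right) r q + r = - \frac{r}{217} r q + r = - \frac{r^{2}}{217} q + r = - \frac{q r^{2}}{217} + r = r - \frac{q r^{2}}{217}$)
$I{\left(k \right)} = 30 + 6 k$ ($I{\left(k \right)} = \left(5 + k\right) 6 = 30 + 6 k$)
$\left(-21927 - 31925\right) \left(C{\left(78,-157 \right)} + I{\left(-216 \right)}\right) = \left(-21927 - 31925\right) \left(\frac{1}{217} \cdot 78 \left(217 - \left(-157\right) 78\right) + \left(30 + 6 \left(-216\right)\right)\right) = - 53852 \left(\frac{1}{217} \cdot 78 \left(217 + 12246\right) + \left(30 - 1296\right)\right) = - 53852 \left(\frac{1}{217} \cdot 78 \cdot 12463 - 1266\right) = - 53852 \left(\frac{972114}{217} - 1266\right) = \left(-53852\right) \frac{697392}{217} = - \frac{37555953984}{217}$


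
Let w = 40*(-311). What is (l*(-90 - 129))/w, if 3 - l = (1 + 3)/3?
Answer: 73/2488 ≈ 0.029341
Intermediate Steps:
l = 5/3 (l = 3 - (1 + 3)/3 = 3 - 4/3 = 5/3 ≈ 1.6667)
w = -12440
(l*(-90 - 129))/w = (5*(-90 - 129)/3)/(-12440) = ((5/3)*(-219))*(-1/12440) = -365*(-1/12440) = 73/2488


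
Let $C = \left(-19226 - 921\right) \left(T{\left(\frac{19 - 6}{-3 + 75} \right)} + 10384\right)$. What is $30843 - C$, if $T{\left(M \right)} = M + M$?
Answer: $\frac{7532804387}{36} \approx 2.0924 \cdot 10^{8}$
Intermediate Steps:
$T{\left(M \right)} = 2 M$
$C = - \frac{7531694039}{36}$ ($C = \left(-19226 - 921\right) \left(2 \frac{19 - 6}{-3 + 75} + 10384\right) = - 20147 \left(2 \cdot \frac{13}{72} + 10384\right) = - 20147 \left(\frac{13}{36} + 10384\right) = \left(-20147\right) \frac{373837}{36} = - \frac{7531694039}{36} \approx -2.0921 \cdot 10^{8}$)
$30843 - C = 30843 - - \frac{7531694039}{36} = 30843 + \frac{7531694039}{36} = \frac{7532804387}{36}$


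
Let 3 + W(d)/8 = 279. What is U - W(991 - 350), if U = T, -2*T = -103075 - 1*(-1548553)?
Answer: -724947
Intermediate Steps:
T = -722739 (T = -(-103075 - 1*(-1548553))/2 = -(-103075 + 1548553)/2 = -1/2*1445478 = -722739)
W(d) = 2208 (W(d) = -24 + 8*279 = -24 + 2232 = 2208)
U = -722739
U - W(991 - 350) = -722739 - 1*2208 = -722739 - 2208 = -724947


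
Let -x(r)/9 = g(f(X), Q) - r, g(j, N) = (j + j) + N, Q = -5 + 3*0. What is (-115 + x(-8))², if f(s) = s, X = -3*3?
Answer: 400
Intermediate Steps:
X = -9
Q = -5 (Q = -5 + 0 = -5)
g(j, N) = N + 2*j (g(j, N) = 2*j + N = N + 2*j)
x(r) = 207 + 9*r (x(r) = -9*((-5 + 2*(-9)) - r) = -9*((-5 - 18) - r) = -9*(-23 - r) = 207 + 9*r)
(-115 + x(-8))² = (-115 + (207 + 9*(-8)))² = (-115 + (207 - 72))² = (-115 + 135)² = 20² = 400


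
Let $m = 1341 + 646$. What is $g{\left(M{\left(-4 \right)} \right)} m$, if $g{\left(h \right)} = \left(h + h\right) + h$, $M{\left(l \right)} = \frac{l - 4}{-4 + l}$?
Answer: $5961$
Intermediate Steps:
$M{\left(l \right)} = 1$ ($M{\left(l \right)} = \frac{-4 + l}{-4 + l} = 1$)
$g{\left(h \right)} = 3 h$ ($g{\left(h \right)} = 2 h + h = 3 h$)
$m = 1987$
$g{\left(M{\left(-4 \right)} \right)} m = 3 \cdot 1 \cdot 1987 = 3 \cdot 1987 = 5961$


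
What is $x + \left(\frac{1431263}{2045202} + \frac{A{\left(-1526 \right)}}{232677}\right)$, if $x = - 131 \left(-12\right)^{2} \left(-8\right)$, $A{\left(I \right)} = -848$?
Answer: $\frac{23938348642505801}{158623821918} \approx 1.5091 \cdot 10^{5}$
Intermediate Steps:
$x = 150912$ ($x = \left(-131\right) 144 \left(-8\right) = \left(-18864\right) \left(-8\right) = 150912$)
$x + \left(\frac{1431263}{2045202} + \frac{A{\left(-1526 \right)}}{232677}\right) = 150912 + \left(\frac{1431263}{2045202} - \frac{848}{232677}\right) = 150912 + \frac{110429216585}{158623821918} = \frac{23938348642505801}{158623821918}$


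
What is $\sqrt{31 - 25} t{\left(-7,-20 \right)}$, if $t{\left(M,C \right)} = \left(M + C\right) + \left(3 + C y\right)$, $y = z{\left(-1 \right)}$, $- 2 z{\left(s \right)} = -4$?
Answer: $- 64 \sqrt{6} \approx -156.77$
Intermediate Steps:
$z{\left(s \right)} = 2$ ($z{\left(s \right)} = \left(- \frac{1}{2}\right) \left(-4\right) = 2$)
$y = 2$
$t{\left(M,C \right)} = 3 + M + 3 C$ ($t{\left(M,C \right)} = \left(M + C\right) + \left(3 + C 2\right) = \left(C + M\right) + \left(3 + 2 C\right) = 3 + M + 3 C$)
$\sqrt{31 - 25} t{\left(-7,-20 \right)} = \sqrt{31 - 25} \left(3 - 7 + 3 \left(-20\right)\right) = \sqrt{6} \left(3 - 7 - 60\right) = \sqrt{6} \left(-64\right) = - 64 \sqrt{6}$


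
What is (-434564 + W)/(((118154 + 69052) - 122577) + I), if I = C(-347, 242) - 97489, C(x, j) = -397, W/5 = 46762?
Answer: 200754/33257 ≈ 6.0364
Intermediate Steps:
W = 233810 (W = 5*46762 = 233810)
I = -97886 (I = -397 - 97489 = -97886)
(-434564 + W)/(((118154 + 69052) - 122577) + I) = (-434564 + 233810)/(((118154 + 69052) - 122577) - 97886) = -200754/((187206 - 122577) - 97886) = -200754/(64629 - 97886) = -200754/(-33257) = -200754*(-1/33257) = 200754/33257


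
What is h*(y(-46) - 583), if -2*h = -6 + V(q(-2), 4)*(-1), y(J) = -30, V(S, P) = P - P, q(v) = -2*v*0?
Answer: -1839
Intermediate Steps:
q(v) = 0
V(S, P) = 0
h = 3 (h = -(-6 + 0*(-1))/2 = -(-6 + 0)/2 = -1/2*(-6) = 3)
h*(y(-46) - 583) = 3*(-30 - 583) = 3*(-613) = -1839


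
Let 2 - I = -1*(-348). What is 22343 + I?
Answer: 21997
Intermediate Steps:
I = -346 (I = 2 - (-1)*(-348) = 2 - 1*348 = 2 - 348 = -346)
22343 + I = 22343 - 346 = 21997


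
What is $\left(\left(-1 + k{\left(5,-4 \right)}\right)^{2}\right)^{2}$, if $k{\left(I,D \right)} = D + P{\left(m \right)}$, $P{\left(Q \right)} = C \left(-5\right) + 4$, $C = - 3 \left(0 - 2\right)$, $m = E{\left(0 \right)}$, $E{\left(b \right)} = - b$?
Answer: $923521$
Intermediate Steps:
$m = 0$ ($m = \left(-1\right) 0 = 0$)
$C = 6$ ($C = \left(-3\right) \left(-2\right) = 6$)
$P{\left(Q \right)} = -26$ ($P{\left(Q \right)} = 6 \left(-5\right) + 4 = -30 + 4 = -26$)
$k{\left(I,D \right)} = -26 + D$ ($k{\left(I,D \right)} = D - 26 = -26 + D$)
$\left(\left(-1 + k{\left(5,-4 \right)}\right)^{2}\right)^{2} = \left(\left(-1 - 30\right)^{2}\right)^{2} = \left(\left(-31\right)^{2}\right)^{2} = 961^{2} = 923521$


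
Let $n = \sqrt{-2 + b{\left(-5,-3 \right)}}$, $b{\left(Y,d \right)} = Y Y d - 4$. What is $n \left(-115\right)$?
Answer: $- 1035 i \approx - 1035.0 i$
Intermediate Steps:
$b{\left(Y,d \right)} = -4 + d Y^{2}$ ($b{\left(Y,d \right)} = Y^{2} d - 4 = d Y^{2} - 4 = -4 + d Y^{2}$)
$n = 9 i$ ($n = \sqrt{-2 - \left(4 + 3 \left(-5\right)^{2}\right)} = \sqrt{-2 - 79} = \sqrt{-81} = 9 i \approx 9.0 i$)
$n \left(-115\right) = 9 i \left(-115\right) = - 1035 i$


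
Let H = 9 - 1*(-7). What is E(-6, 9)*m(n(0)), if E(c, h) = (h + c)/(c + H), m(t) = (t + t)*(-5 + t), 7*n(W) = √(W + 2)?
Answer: 6/245 - 3*√2/7 ≈ -0.58160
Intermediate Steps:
n(W) = √(2 + W)/7 (n(W) = √(W + 2)/7 = √(2 + W)/7)
m(t) = 2*t*(-5 + t) (m(t) = (2*t)*(-5 + t) = 2*t*(-5 + t))
H = 16 (H = 9 + 7 = 16)
E(c, h) = (c + h)/(16 + c) (E(c, h) = (h + c)/(c + 16) = (c + h)/(16 + c))
E(-6, 9)*m(n(0)) = ((-6 + 9)/(16 - 6))*(2*(√(2 + 0)/7)*(-5 + √(2 + 0)/7)) = (3/10)*(2*(√2/7)*(-5 + √2/7)) = ((⅒)*3)*(2*√2*(-5 + √2/7)/7) = 3*(2*√2*(-5 + √2/7)/7)/10 = 3*√2*(-5 + √2/7)/35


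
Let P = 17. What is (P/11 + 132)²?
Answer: 2157961/121 ≈ 17834.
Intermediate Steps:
(P/11 + 132)² = (17/11 + 132)² = (1469/11)² = 2157961/121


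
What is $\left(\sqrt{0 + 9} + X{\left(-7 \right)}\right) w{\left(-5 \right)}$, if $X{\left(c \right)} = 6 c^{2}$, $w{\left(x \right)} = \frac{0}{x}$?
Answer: $0$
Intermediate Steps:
$w{\left(x \right)} = 0$
$\left(\sqrt{0 + 9} + X{\left(-7 \right)}\right) w{\left(-5 \right)} = \left(\sqrt{0 + 9} + 6 \left(-7\right)^{2}\right) 0 = \left(\sqrt{9} + 6 \cdot 49\right) 0 = \left(3 + 294\right) 0 = 297 \cdot 0 = 0$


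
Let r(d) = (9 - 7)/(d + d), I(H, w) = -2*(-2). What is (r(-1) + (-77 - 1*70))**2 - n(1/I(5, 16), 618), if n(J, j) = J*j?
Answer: 43499/2 ≈ 21750.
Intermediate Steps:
I(H, w) = 4
r(d) = 1/d (r(d) = 2/((2*d)) = 2*(1/(2*d)) = 1/d)
(r(-1) + (-77 - 1*70))**2 - n(1/I(5, 16), 618) = (1/(-1) + (-77 - 1*70))**2 - 618/4 = (-1 + (-77 - 70))**2 - 618/4 = (-1 - 147)**2 - 1*309/2 = (-148)**2 - 309/2 = 21904 - 309/2 = 43499/2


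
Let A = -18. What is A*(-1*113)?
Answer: 2034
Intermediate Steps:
A*(-1*113) = -(-18)*113 = -18*(-113) = 2034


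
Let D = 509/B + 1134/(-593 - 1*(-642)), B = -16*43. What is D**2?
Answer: 11640899449/23193856 ≈ 501.90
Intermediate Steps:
B = -688
D = 107893/4816 (D = 509/(-688) + 1134/(-593 - 1*(-642)) = 509*(-1/688) + 1134/(-593 + 642) = -509/688 + 1134/49 = -509/688 + 1134*(1/49) = -509/688 + 162/7 = 107893/4816 ≈ 22.403)
D**2 = (107893/4816)**2 = 11640899449/23193856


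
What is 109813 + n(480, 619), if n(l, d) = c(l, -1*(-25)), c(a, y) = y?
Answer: 109838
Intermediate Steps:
n(l, d) = 25 (n(l, d) = -1*(-25) = 25)
109813 + n(480, 619) = 109813 + 25 = 109838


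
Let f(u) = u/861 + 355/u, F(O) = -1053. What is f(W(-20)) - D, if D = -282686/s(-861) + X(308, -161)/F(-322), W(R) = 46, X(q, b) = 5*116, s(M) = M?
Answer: -4448563375/13901706 ≈ -320.00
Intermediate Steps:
X(q, b) = 580
f(u) = 355/u + u/861 (f(u) = u*(1/861) + 355/u = u/861 + 355/u = 355/u + u/861)
D = 99056326/302211 (D = -282686/(-861) + 580/(-1053) = -282686*(-1/861) + 580*(-1/1053) = 282686/861 - 580/1053 = 99056326/302211 ≈ 327.77)
f(W(-20)) - D = (355/46 + (1/861)*46) - 1*99056326/302211 = (355*(1/46) + 46/861) - 99056326/302211 = (355/46 + 46/861) - 99056326/302211 = 307771/39606 - 99056326/302211 = -4448563375/13901706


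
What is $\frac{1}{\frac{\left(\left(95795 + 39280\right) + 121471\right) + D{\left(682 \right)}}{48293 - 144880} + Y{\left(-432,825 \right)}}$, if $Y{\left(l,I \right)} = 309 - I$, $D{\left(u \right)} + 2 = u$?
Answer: $- \frac{96587}{50096118} \approx -0.001928$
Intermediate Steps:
$D{\left(u \right)} = -2 + u$
$\frac{1}{\frac{\left(\left(95795 + 39280\right) + 121471\right) + D{\left(682 \right)}}{48293 - 144880} + Y{\left(-432,825 \right)}} = \frac{1}{\frac{\left(\left(95795 + 39280\right) + 121471\right) + \left(-2 + 682\right)}{48293 - 144880} + \left(309 - 825\right)} = \frac{1}{\frac{\left(135075 + 121471\right) + 680}{-96587} + \left(309 - 825\right)} = \frac{1}{\left(256546 + 680\right) \left(- \frac{1}{96587}\right) - 516} = \frac{1}{257226 \left(- \frac{1}{96587}\right) - 516} = \frac{1}{- \frac{257226}{96587} - 516} = \frac{1}{- \frac{50096118}{96587}} = - \frac{96587}{50096118}$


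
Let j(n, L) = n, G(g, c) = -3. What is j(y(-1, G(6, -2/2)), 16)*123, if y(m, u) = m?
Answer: -123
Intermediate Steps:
j(y(-1, G(6, -2/2)), 16)*123 = -1*123 = -123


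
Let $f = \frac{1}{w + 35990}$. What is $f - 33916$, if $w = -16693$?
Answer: $- \frac{654477051}{19297} \approx -33916.0$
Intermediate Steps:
$f = \frac{1}{19297}$ ($f = \frac{1}{-16693 + 35990} = \frac{1}{19297} \approx 5.1822 \cdot 10^{-5}$)
$f - 33916 = \frac{1}{19297} - 33916 = - \frac{654477051}{19297}$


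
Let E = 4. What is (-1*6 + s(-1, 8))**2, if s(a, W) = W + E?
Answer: 36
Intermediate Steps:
s(a, W) = 4 + W (s(a, W) = W + 4 = 4 + W)
(-1*6 + s(-1, 8))**2 = (-1*6 + (4 + 8))**2 = (-6 + 12)**2 = 6**2 = 36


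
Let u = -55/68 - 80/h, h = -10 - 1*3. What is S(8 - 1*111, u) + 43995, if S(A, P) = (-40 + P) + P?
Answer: 19432835/442 ≈ 43966.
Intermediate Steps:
h = -13 (h = -10 - 3 = -13)
u = 4725/884 (u = -55/68 - 80/(-13) = -55*1/68 - 80*(-1/13) = -55/68 + 80/13 = 4725/884 ≈ 5.3450)
S(A, P) = -40 + 2*P
S(8 - 1*111, u) + 43995 = (-40 + 2*(4725/884)) + 43995 = (-40 + 4725/442) + 43995 = -12955/442 + 43995 = 19432835/442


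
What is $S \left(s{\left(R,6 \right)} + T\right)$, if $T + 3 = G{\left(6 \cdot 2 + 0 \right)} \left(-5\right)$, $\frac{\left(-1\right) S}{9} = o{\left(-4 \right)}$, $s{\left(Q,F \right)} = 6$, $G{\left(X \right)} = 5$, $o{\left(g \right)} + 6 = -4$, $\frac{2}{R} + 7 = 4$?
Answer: $-1980$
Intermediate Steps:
$R = - \frac{2}{3}$ ($R = \frac{2}{-7 + 4} = \frac{2}{-3} = 2 \left(- \frac{1}{3}\right) = - \frac{2}{3} \approx -0.66667$)
$o{\left(g \right)} = -10$ ($o{\left(g \right)} = -6 - 4 = -10$)
$S = 90$ ($S = \left(-9\right) \left(-10\right) = 90$)
$T = -28$ ($T = -3 + 5 \left(-5\right) = -3 - 25 = -28$)
$S \left(s{\left(R,6 \right)} + T\right) = 90 \left(6 - 28\right) = 90 \left(-22\right) = -1980$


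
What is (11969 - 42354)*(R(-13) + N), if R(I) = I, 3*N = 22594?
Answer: -685333675/3 ≈ -2.2844e+8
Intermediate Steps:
N = 22594/3 (N = (1/3)*22594 = 22594/3 ≈ 7531.3)
(11969 - 42354)*(R(-13) + N) = (11969 - 42354)*(-13 + 22594/3) = -30385*22555/3 = -685333675/3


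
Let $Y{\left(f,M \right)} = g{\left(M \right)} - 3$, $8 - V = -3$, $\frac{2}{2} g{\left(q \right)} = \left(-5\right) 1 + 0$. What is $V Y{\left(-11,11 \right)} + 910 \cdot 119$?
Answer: $108202$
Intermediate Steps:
$g{\left(q \right)} = -5$ ($g{\left(q \right)} = \left(-5\right) 1 + 0 = -5 + 0 = -5$)
$V = 11$ ($V = 8 - -3 = 8 + 3 = 11$)
$Y{\left(f,M \right)} = -8$ ($Y{\left(f,M \right)} = -5 - 3 = -8$)
$V Y{\left(-11,11 \right)} + 910 \cdot 119 = 11 \left(-8\right) + 910 \cdot 119 = -88 + 108290 = 108202$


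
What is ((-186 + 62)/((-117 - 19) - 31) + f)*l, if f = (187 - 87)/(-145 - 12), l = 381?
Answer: 1054608/26219 ≈ 40.223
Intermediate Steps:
f = -100/157 (f = 100/(-157) = 100*(-1/157) = -100/157 ≈ -0.63694)
((-186 + 62)/((-117 - 19) - 31) + f)*l = ((-186 + 62)/((-117 - 19) - 31) - 100/157)*381 = (-124/(-136 - 31) - 100/157)*381 = (-124/(-167) - 100/157)*381 = (-124*(-1/167) - 100/157)*381 = (124/167 - 100/157)*381 = (2768/26219)*381 = 1054608/26219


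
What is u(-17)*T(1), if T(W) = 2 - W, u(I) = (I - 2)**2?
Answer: 361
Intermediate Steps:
u(I) = (-2 + I)**2
u(-17)*T(1) = (-2 - 17)**2*(2 - 1*1) = (-19)**2*(2 - 1) = 361*1 = 361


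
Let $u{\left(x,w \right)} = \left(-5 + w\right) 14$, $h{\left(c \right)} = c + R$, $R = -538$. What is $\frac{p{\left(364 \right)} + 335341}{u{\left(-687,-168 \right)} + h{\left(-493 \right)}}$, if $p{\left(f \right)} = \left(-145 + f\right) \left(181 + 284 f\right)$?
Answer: $- \frac{23014324}{3453} \approx -6665.0$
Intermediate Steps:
$h{\left(c \right)} = -538 + c$ ($h{\left(c \right)} = c - 538 = -538 + c$)
$u{\left(x,w \right)} = -70 + 14 w$
$\frac{p{\left(364 \right)} + 335341}{u{\left(-687,-168 \right)} + h{\left(-493 \right)}} = \frac{\left(-26245 - 14923636 + 284 \cdot 364^{2}\right) + 335341}{\left(-70 + 14 \left(-168\right)\right) - 1031} = \frac{\left(-26245 - 14923636 + 284 \cdot 132496\right) + 335341}{\left(-70 - 2352\right) - 1031} = \frac{\left(-26245 - 14923636 + 37628864\right) + 335341}{-2422 - 1031} = \frac{22678983 + 335341}{-3453} = 23014324 \left(- \frac{1}{3453}\right) = - \frac{23014324}{3453}$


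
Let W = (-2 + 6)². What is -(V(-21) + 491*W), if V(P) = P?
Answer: -7835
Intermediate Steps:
W = 16 (W = 4² = 16)
-(V(-21) + 491*W) = -(-21 + 491*16) = -(-21 + 7856) = -1*7835 = -7835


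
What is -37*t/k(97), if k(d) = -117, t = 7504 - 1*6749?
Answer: 27935/117 ≈ 238.76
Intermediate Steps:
t = 755 (t = 7504 - 6749 = 755)
-37*t/k(97) = -27935/(-117) = -27935*(-1)/117 = -37*(-755/117) = 27935/117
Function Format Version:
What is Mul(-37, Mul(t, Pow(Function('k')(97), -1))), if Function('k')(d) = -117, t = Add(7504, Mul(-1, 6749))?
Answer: Rational(27935, 117) ≈ 238.76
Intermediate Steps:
t = 755 (t = Add(7504, -6749) = 755)
Mul(-37, Mul(t, Pow(Function('k')(97), -1))) = Mul(-37, Mul(755, Pow(-117, -1))) = Mul(-37, Mul(755, Rational(-1, 117))) = Mul(-37, Rational(-755, 117)) = Rational(27935, 117)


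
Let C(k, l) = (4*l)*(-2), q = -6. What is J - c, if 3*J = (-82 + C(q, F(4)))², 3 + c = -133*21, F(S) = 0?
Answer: 15112/3 ≈ 5037.3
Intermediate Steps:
c = -2796 (c = -3 - 133*21 = -3 - 2793 = -2796)
C(k, l) = -8*l
J = 6724/3 (J = (-82 - 8*0)²/3 = (-82 + 0)²/3 = (⅓)*(-82)² = (⅓)*6724 = 6724/3 ≈ 2241.3)
J - c = 6724/3 - 1*(-2796) = 6724/3 + 2796 = 15112/3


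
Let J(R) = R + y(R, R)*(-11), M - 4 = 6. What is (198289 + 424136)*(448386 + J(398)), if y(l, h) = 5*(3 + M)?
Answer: 278889347325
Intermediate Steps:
M = 10 (M = 4 + 6 = 10)
y(l, h) = 65 (y(l, h) = 5*(3 + 10) = 5*13 = 65)
J(R) = -715 + R (J(R) = R + 65*(-11) = R - 715 = -715 + R)
(198289 + 424136)*(448386 + J(398)) = (198289 + 424136)*(448386 + (-715 + 398)) = 622425*(448386 - 317) = 622425*448069 = 278889347325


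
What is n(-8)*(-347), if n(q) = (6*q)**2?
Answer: -799488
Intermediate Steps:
n(q) = 36*q**2
n(-8)*(-347) = (36*(-8)**2)*(-347) = (36*64)*(-347) = 2304*(-347) = -799488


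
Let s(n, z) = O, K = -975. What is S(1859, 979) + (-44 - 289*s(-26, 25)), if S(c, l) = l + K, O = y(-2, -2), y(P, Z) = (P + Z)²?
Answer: -4664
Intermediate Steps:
O = 16 (O = (-2 - 2)² = (-4)² = 16)
s(n, z) = 16
S(c, l) = -975 + l (S(c, l) = l - 975 = -975 + l)
S(1859, 979) + (-44 - 289*s(-26, 25)) = (-975 + 979) + (-44 - 289*16) = 4 + (-44 - 4624) = 4 - 4668 = -4664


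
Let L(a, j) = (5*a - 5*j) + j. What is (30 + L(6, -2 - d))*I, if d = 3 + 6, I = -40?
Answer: -4160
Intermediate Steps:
d = 9
L(a, j) = -4*j + 5*a (L(a, j) = (-5*j + 5*a) + j = -4*j + 5*a)
(30 + L(6, -2 - d))*I = (30 + (-4*(-2 - 1*9) + 5*6))*(-40) = (30 + (-4*(-2 - 9) + 30))*(-40) = (30 + (-4*(-11) + 30))*(-40) = (30 + (44 + 30))*(-40) = (30 + 74)*(-40) = 104*(-40) = -4160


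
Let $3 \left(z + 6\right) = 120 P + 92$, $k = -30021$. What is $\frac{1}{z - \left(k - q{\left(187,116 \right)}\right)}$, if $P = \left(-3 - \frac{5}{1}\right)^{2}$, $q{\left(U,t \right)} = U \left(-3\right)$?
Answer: $\frac{3}{96134} \approx 3.1206 \cdot 10^{-5}$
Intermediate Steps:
$q{\left(U,t \right)} = - 3 U$
$P = 64$ ($P = \left(-3 - 5\right)^{2} = \left(-8\right)^{2} = 64$)
$z = \frac{7754}{3}$ ($z = -6 + \frac{120 \cdot 64 + 92}{3} = -6 + \frac{7680 + 92}{3} = -6 + \frac{1}{3} \cdot 7772 = -6 + \frac{7772}{3} = \frac{7754}{3} \approx 2584.7$)
$\frac{1}{z - \left(k - q{\left(187,116 \right)}\right)} = \frac{1}{\frac{7754}{3} - -29460} = \frac{1}{\frac{7754}{3} + \left(-561 + 30021\right)} = \frac{1}{\frac{7754}{3} + 29460} = \frac{1}{\frac{96134}{3}} = \frac{3}{96134}$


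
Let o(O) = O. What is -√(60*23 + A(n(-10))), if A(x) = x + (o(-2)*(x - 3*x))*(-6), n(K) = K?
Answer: -√1610 ≈ -40.125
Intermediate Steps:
A(x) = -23*x (A(x) = x - 2*(x - 3*x)*(-6) = x - (-4)*x*(-6) = x + (4*x)*(-6) = x - 24*x = -23*x)
-√(60*23 + A(n(-10))) = -√(60*23 - 23*(-10)) = -√(1380 + 230) = -√1610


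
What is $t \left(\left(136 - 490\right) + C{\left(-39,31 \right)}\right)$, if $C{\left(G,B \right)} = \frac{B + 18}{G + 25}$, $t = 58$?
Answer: $-20735$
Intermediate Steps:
$C{\left(G,B \right)} = \frac{18 + B}{25 + G}$
$t \left(\left(136 - 490\right) + C{\left(-39,31 \right)}\right) = 58 \left(\left(136 - 490\right) + \frac{18 + 31}{25 - 39}\right) = 58 \left(\left(136 - 490\right) + \frac{1}{-14} \cdot 49\right) = 58 \left(-354 - \frac{7}{2}\right) = 58 \left(- \frac{715}{2}\right) = -20735$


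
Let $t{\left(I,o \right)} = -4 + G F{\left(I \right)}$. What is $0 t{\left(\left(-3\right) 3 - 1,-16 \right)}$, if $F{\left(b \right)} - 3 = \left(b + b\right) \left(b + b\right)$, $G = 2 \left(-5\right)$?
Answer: $0$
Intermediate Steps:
$G = -10$
$F{\left(b \right)} = 3 + 4 b^{2}$ ($F{\left(b \right)} = 3 + \left(b + b\right) \left(b + b\right) = 3 + 2 b 2 b = 3 + 4 b^{2}$)
$t{\left(I,o \right)} = -34 - 40 I^{2}$ ($t{\left(I,o \right)} = -4 - 10 \left(3 + 4 I^{2}\right) = -4 - \left(30 + 40 I^{2}\right) = -34 - 40 I^{2}$)
$0 t{\left(\left(-3\right) 3 - 1,-16 \right)} = 0 \left(-34 - 40 \left(\left(-3\right) 3 - 1\right)^{2}\right) = 0 \left(-34 - 40 \left(-9 - 1\right)^{2}\right) = 0 \left(-34 - 40 \left(-10\right)^{2}\right) = 0 \left(-34 - 4000\right) = 0 \left(-4034\right) = 0$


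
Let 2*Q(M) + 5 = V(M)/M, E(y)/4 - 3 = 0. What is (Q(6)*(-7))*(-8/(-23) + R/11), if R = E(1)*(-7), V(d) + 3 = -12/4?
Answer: -38724/253 ≈ -153.06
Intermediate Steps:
E(y) = 12 (E(y) = 12 + 4*0 = 12 + 0 = 12)
V(d) = -6 (V(d) = -3 - 12/4 = -3 - 4*¾ = -3 - 3 = -6)
R = -84 (R = 12*(-7) = -84)
Q(M) = -5/2 - 3/M (Q(M) = -5/2 + (-6/M)/2 = -5/2 - 3/M)
(Q(6)*(-7))*(-8/(-23) + R/11) = ((-5/2 - 3/6)*(-7))*(-8/(-23) - 84/11) = ((-5/2 - 3*⅙)*(-7))*(-8*(-1/23) - 84*1/11) = ((-5/2 - ½)*(-7))*(8/23 - 84/11) = -3*(-7)*(-1844/253) = 21*(-1844/253) = -38724/253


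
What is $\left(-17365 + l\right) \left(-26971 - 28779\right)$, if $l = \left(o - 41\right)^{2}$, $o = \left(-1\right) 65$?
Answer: $341691750$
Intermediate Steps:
$o = -65$
$l = 11236$ ($l = \left(-65 - 41\right)^{2} = \left(-106\right)^{2} = 11236$)
$\left(-17365 + l\right) \left(-26971 - 28779\right) = \left(-17365 + 11236\right) \left(-26971 - 28779\right) = \left(-6129\right) \left(-55750\right) = 341691750$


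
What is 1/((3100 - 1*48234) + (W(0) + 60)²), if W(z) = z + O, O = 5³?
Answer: -1/10909 ≈ -9.1667e-5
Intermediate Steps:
O = 125
W(z) = 125 + z (W(z) = z + 125 = 125 + z)
1/((3100 - 1*48234) + (W(0) + 60)²) = 1/((3100 - 1*48234) + ((125 + 0) + 60)²) = 1/((3100 - 48234) + (125 + 60)²) = 1/(-45134 + 185²) = 1/(-45134 + 34225) = 1/(-10909) = -1/10909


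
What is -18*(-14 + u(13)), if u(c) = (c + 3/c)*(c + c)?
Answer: -5940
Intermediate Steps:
u(c) = 2*c*(c + 3/c) (u(c) = (c + 3/c)*(2*c) = 2*c*(c + 3/c))
-18*(-14 + u(13)) = -18*(-14 + (6 + 2*13**2)) = -18*(-14 + (6 + 2*169)) = -18*(-14 + (6 + 338)) = -18*(-14 + 344) = -18*330 = -5940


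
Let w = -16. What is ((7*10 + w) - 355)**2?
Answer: 90601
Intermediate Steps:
((7*10 + w) - 355)**2 = ((7*10 - 16) - 355)**2 = ((70 - 16) - 355)**2 = (54 - 355)**2 = (-301)**2 = 90601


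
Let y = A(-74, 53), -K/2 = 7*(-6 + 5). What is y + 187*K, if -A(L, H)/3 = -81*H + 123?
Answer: 15128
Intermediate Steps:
K = 14 (K = -14*(-6 + 5) = -14*(-1) = -2*(-7) = 14)
A(L, H) = -369 + 243*H (A(L, H) = -3*(-81*H + 123) = -3*(123 - 81*H) = -369 + 243*H)
y = 12510 (y = -369 + 243*53 = -369 + 12879 = 12510)
y + 187*K = 12510 + 187*14 = 12510 + 2618 = 15128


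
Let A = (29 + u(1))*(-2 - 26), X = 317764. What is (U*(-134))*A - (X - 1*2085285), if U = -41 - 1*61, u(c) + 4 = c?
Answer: -8182783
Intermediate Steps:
u(c) = -4 + c
A = -728 (A = (29 + (-4 + 1))*(-2 - 26) = (29 - 3)*(-28) = 26*(-28) = -728)
U = -102 (U = -41 - 61 = -102)
(U*(-134))*A - (X - 1*2085285) = -102*(-134)*(-728) - (317764 - 1*2085285) = 13668*(-728) - (317764 - 2085285) = -9950304 - 1*(-1767521) = -9950304 + 1767521 = -8182783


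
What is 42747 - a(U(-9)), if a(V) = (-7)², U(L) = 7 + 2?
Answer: 42698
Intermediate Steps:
U(L) = 9
a(V) = 49
42747 - a(U(-9)) = 42747 - 1*49 = 42747 - 49 = 42698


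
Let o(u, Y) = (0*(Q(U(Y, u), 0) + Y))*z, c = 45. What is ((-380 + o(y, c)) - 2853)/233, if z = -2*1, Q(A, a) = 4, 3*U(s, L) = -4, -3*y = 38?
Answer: -3233/233 ≈ -13.876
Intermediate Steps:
y = -38/3 (y = -1/3*38 = -38/3 ≈ -12.667)
U(s, L) = -4/3 (U(s, L) = (1/3)*(-4) = -4/3)
z = -2
o(u, Y) = 0 (o(u, Y) = (0*(4 + Y))*(-2) = 0*(-2) = 0)
((-380 + o(y, c)) - 2853)/233 = ((-380 + 0) - 2853)/233 = (-380 - 2853)*(1/233) = -3233*1/233 = -3233/233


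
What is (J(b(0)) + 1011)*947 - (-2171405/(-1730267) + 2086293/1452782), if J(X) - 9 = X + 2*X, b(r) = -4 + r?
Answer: 2399511645377056403/2513700752794 ≈ 9.5457e+5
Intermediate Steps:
J(X) = 9 + 3*X (J(X) = 9 + (X + 2*X) = 9 + 3*X)
(J(b(0)) + 1011)*947 - (-2171405/(-1730267) + 2086293/1452782) = ((9 + 3*(-4 + 0)) + 1011)*947 - (-2171405/(-1730267) + 2086293/1452782) = ((9 + 3*(-4)) + 1011)*947 - (-2171405*(-1/1730267) + 2086293*(1/1452782)) = ((9 - 12) + 1011)*947 - (2171405/1730267 + 2086293/1452782) = (-3 + 1011)*947 - 1*6764422028941/2513700752794 = 1008*947 - 6764422028941/2513700752794 = 954576 - 6764422028941/2513700752794 = 2399511645377056403/2513700752794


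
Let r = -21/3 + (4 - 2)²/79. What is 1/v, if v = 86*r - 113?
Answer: -79/56141 ≈ -0.0014072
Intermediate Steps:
r = -549/79 (r = -21*⅓ + 2²*(1/79) = -7 + 4*(1/79) = -7 + 4/79 = -549/79 ≈ -6.9494)
v = -56141/79 (v = 86*(-549/79) - 113 = -47214/79 - 113 = -56141/79 ≈ -710.65)
1/v = 1/(-56141/79) = -79/56141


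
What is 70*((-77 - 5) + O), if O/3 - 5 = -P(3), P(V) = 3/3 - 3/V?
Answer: -4690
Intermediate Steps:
P(V) = 1 - 3/V (P(V) = 3*(⅓) - 3/V = 1 - 3/V)
O = 15 (O = 15 + 3*(-(-3 + 3)/3) = 15 + 3*(-0/3) = 15 + 3*(-1*0) = 15 + 3*0 = 15 + 0 = 15)
70*((-77 - 5) + O) = 70*((-77 - 5) + 15) = 70*(-82 + 15) = 70*(-67) = -4690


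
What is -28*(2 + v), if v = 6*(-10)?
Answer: 1624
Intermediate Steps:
v = -60
-28*(2 + v) = -28*(2 - 60) = -28*(-58) = 1624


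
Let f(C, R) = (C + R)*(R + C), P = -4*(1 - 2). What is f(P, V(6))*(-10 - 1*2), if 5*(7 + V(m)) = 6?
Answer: -972/25 ≈ -38.880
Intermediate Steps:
P = 4 (P = -4*(-1) = 4)
V(m) = -29/5 (V(m) = -7 + (1/5)*6 = -7 + 6/5 = -29/5)
f(C, R) = (C + R)**2 (f(C, R) = (C + R)*(C + R) = (C + R)**2)
f(P, V(6))*(-10 - 1*2) = (4 - 29/5)**2*(-10 - 1*2) = (-9/5)**2*(-10 - 2) = (81/25)*(-12) = -972/25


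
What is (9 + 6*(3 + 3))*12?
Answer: 540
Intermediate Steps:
(9 + 6*(3 + 3))*12 = (9 + 6*6)*12 = (9 + 36)*12 = 45*12 = 540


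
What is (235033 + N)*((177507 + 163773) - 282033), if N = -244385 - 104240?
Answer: -6729985224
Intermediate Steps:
N = -348625
(235033 + N)*((177507 + 163773) - 282033) = (235033 - 348625)*((177507 + 163773) - 282033) = -113592*(341280 - 282033) = -113592*59247 = -6729985224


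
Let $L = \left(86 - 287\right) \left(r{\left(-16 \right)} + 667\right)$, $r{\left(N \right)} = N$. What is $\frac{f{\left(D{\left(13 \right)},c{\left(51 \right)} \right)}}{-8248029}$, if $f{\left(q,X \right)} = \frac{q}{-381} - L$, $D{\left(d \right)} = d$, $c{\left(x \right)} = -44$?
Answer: $- \frac{49854218}{3142499049} \approx -0.015865$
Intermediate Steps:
$L = -130851$ ($L = \left(86 - 287\right) \left(-16 + 667\right) = \left(-201\right) 651 = -130851$)
$f{\left(q,X \right)} = 130851 - \frac{q}{381}$ ($f{\left(q,X \right)} = \frac{q}{-381} - -130851 = q \left(- \frac{1}{381}\right) + 130851 = - \frac{q}{381} + 130851 = 130851 - \frac{q}{381}$)
$\frac{f{\left(D{\left(13 \right)},c{\left(51 \right)} \right)}}{-8248029} = \frac{130851 - \frac{13}{381}}{-8248029} = \left(130851 - \frac{13}{381}\right) \left(- \frac{1}{8248029}\right) = \frac{49854218}{381} \left(- \frac{1}{8248029}\right) = - \frac{49854218}{3142499049}$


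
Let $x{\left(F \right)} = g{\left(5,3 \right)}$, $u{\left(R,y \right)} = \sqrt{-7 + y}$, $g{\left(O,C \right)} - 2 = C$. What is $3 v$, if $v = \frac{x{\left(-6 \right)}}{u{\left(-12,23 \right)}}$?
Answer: $\frac{15}{4} \approx 3.75$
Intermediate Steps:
$g{\left(O,C \right)} = 2 + C$
$x{\left(F \right)} = 5$ ($x{\left(F \right)} = 2 + 3 = 5$)
$v = \frac{5}{4}$ ($v = \frac{5}{\sqrt{-7 + 23}} = \frac{5}{\sqrt{16}} = \frac{5}{4} \approx 1.25$)
$3 v = 3 \cdot \frac{5}{4} = \frac{15}{4}$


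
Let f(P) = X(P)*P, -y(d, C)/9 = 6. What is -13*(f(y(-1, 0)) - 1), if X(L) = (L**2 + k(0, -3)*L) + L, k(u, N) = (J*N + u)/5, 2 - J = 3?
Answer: 9931961/5 ≈ 1.9864e+6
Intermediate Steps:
J = -1 (J = 2 - 1*3 = 2 - 3 = -1)
y(d, C) = -54 (y(d, C) = -9*6 = -54)
k(u, N) = -N/5 + u/5 (k(u, N) = (-N + u)/5 = (u - N)*(1/5) = -N/5 + u/5)
X(L) = L**2 + 8*L/5 (X(L) = (L**2 + (-1/5*(-3) + (1/5)*0)*L) + L = (L**2 + (3/5 + 0)*L) + L = (L**2 + 3*L/5) + L = L**2 + 8*L/5)
f(P) = P**2*(8 + 5*P)/5 (f(P) = (P*(8 + 5*P)/5)*P = P**2*(8 + 5*P)/5)
-13*(f(y(-1, 0)) - 1) = -13*((-54)**2*(8/5 - 54) - 1) = -13*(2916*(-262/5) - 1) = -13*(-763992/5 - 1) = -13*(-763997/5) = 9931961/5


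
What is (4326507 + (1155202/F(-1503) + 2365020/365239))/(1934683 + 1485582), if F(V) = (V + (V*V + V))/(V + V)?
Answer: 338721934942591/267867209524405 ≈ 1.2645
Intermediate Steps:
F(V) = (V² + 2*V)/(2*V) (F(V) = (V + (V² + V))/((2*V)) = (V + (V + V²))*(1/(2*V)) = (V² + 2*V)*(1/(2*V)) = (V² + 2*V)/(2*V))
(4326507 + (1155202/F(-1503) + 2365020/365239))/(1934683 + 1485582) = (4326507 + (1155202/(1 + (½)*(-1503)) + 2365020/365239))/(1934683 + 1485582) = (4326507 + (1155202/(1 - 1503/2) + 2365020*(1/365239)))/3420265 = (4326507 + (1155202/(-1501/2) + 337860/52177))*(1/3420265) = (4326507 + (1155202*(-2/1501) + 337860/52177))*(1/3420265) = (4326507 + (-2310404/1501 + 337860/52177))*(1/3420265) = (4326507 - 120042821648/78317677)*(1/3420265) = (338721934942591/78317677)*(1/3420265) = 338721934942591/267867209524405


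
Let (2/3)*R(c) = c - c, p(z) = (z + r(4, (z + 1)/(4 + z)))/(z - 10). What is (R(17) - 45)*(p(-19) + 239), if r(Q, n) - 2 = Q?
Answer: -312480/29 ≈ -10775.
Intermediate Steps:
r(Q, n) = 2 + Q
p(z) = (6 + z)/(-10 + z) (p(z) = (z + (2 + 4))/(z - 10) = (z + 6)/(-10 + z) = (6 + z)/(-10 + z))
R(c) = 0 (R(c) = 3*(c - c)/2 = (3/2)*0 = 0)
(R(17) - 45)*(p(-19) + 239) = (0 - 45)*((6 - 19)/(-10 - 19) + 239) = -45*(-13/(-29) + 239) = -45*(-1/29*(-13) + 239) = -45*(13/29 + 239) = -45*6944/29 = -312480/29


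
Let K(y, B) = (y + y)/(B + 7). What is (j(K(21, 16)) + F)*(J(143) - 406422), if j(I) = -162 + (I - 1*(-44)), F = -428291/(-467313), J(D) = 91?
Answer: 503366761049833/10748199 ≈ 4.6833e+7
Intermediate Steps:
K(y, B) = 2*y/(7 + B) (K(y, B) = (2*y)/(7 + B) = 2*y/(7 + B))
F = 428291/467313 (F = -428291*(-1/467313) = 428291/467313 ≈ 0.91650)
j(I) = -118 + I (j(I) = -162 + (I + 44) = -162 + (44 + I) = -118 + I)
(j(K(21, 16)) + F)*(J(143) - 406422) = ((-118 + 2*21/(7 + 16)) + 428291/467313)*(91 - 406422) = ((-118 + 2*21/23) + 428291/467313)*(-406331) = ((-118 + 2*21*(1/23)) + 428291/467313)*(-406331) = ((-118 + 42/23) + 428291/467313)*(-406331) = (-2672/23 + 428291/467313)*(-406331) = -1238809643/10748199*(-406331) = 503366761049833/10748199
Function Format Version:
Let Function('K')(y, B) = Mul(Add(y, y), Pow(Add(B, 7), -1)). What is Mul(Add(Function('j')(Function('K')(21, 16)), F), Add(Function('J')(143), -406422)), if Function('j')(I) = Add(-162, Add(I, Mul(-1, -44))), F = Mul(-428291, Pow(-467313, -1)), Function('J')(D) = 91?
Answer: Rational(503366761049833, 10748199) ≈ 4.6833e+7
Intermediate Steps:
Function('K')(y, B) = Mul(2, y, Pow(Add(7, B), -1)) (Function('K')(y, B) = Mul(Mul(2, y), Pow(Add(7, B), -1)) = Mul(2, y, Pow(Add(7, B), -1)))
F = Rational(428291, 467313) (F = Mul(-428291, Rational(-1, 467313)) = Rational(428291, 467313) ≈ 0.91650)
Function('j')(I) = Add(-118, I) (Function('j')(I) = Add(-162, Add(I, 44)) = Add(-162, Add(44, I)) = Add(-118, I))
Mul(Add(Function('j')(Function('K')(21, 16)), F), Add(Function('J')(143), -406422)) = Mul(Add(Add(-118, Mul(2, 21, Pow(Add(7, 16), -1))), Rational(428291, 467313)), Add(91, -406422)) = Mul(Add(Add(-118, Mul(2, 21, Pow(23, -1))), Rational(428291, 467313)), -406331) = Mul(Add(Add(-118, Mul(2, 21, Rational(1, 23))), Rational(428291, 467313)), -406331) = Mul(Add(Add(-118, Rational(42, 23)), Rational(428291, 467313)), -406331) = Mul(Add(Rational(-2672, 23), Rational(428291, 467313)), -406331) = Mul(Rational(-1238809643, 10748199), -406331) = Rational(503366761049833, 10748199)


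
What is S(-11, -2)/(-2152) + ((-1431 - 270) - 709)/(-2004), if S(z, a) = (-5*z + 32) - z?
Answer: 623741/539076 ≈ 1.1571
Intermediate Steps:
S(z, a) = 32 - 6*z (S(z, a) = (32 - 5*z) - z = 32 - 6*z)
S(-11, -2)/(-2152) + ((-1431 - 270) - 709)/(-2004) = (32 - 6*(-11))/(-2152) + ((-1431 - 270) - 709)/(-2004) = (32 + 66)*(-1/2152) + (-1701 - 709)*(-1/2004) = 98*(-1/2152) - 2410*(-1/2004) = -49/1076 + 1205/1002 = 623741/539076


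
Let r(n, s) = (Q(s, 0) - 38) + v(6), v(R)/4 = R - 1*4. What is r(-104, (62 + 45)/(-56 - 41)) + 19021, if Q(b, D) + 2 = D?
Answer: 18989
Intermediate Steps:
v(R) = -16 + 4*R (v(R) = 4*(R - 1*4) = 4*(R - 4) = 4*(-4 + R) = -16 + 4*R)
Q(b, D) = -2 + D
r(n, s) = -32 (r(n, s) = ((-2 + 0) - 38) + (-16 + 4*6) = (-2 - 38) + (-16 + 24) = -40 + 8 = -32)
r(-104, (62 + 45)/(-56 - 41)) + 19021 = -32 + 19021 = 18989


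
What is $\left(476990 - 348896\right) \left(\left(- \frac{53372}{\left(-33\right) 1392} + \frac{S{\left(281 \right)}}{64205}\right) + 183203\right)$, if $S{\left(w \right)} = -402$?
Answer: $\frac{262169524712824913}{11171670} \approx 2.3467 \cdot 10^{10}$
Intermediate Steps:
$\left(476990 - 348896\right) \left(\left(- \frac{53372}{\left(-33\right) 1392} + \frac{S{\left(281 \right)}}{64205}\right) + 183203\right) = \left(476990 - 348896\right) \left(\left(- \frac{53372}{\left(-33\right) 1392} - \frac{402}{64205}\right) + 183203\right) = 128094 \left(\left(- \frac{53372}{-45936} - \frac{402}{64205}\right) + 183203\right) = 128094 \left(\left(\left(-53372\right) \left(- \frac{1}{45936}\right) - \frac{402}{64205}\right) + 183203\right) = 128094 \left(\left(\frac{1213}{1044} - \frac{402}{64205}\right) + 183203\right) = 128094 \left(\frac{77460977}{67030020} + 183203\right) = 128094 \cdot \frac{12280178215037}{67030020} = \frac{262169524712824913}{11171670}$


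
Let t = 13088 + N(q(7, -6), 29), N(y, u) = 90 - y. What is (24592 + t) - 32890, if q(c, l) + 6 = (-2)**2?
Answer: 4882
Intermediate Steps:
q(c, l) = -2 (q(c, l) = -6 + (-2)**2 = -6 + 4 = -2)
t = 13180 (t = 13088 + (90 - 1*(-2)) = 13088 + (90 + 2) = 13088 + 92 = 13180)
(24592 + t) - 32890 = (24592 + 13180) - 32890 = 37772 - 32890 = 4882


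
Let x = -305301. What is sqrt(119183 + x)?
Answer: I*sqrt(186118) ≈ 431.41*I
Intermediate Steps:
sqrt(119183 + x) = sqrt(119183 - 305301) = sqrt(-186118) = I*sqrt(186118)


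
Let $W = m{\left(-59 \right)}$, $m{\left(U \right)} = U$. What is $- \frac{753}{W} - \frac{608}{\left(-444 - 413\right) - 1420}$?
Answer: $\frac{1750453}{134343} \approx 13.03$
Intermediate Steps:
$W = -59$
$- \frac{753}{W} - \frac{608}{\left(-444 - 413\right) - 1420} = - \frac{753}{-59} - \frac{608}{\left(-444 - 413\right) - 1420} = \left(-753\right) \left(- \frac{1}{59}\right) - \frac{608}{-857 - 1420} = \frac{753}{59} - \frac{608}{-2277} = \frac{753}{59} - - \frac{608}{2277} = \frac{753}{59} + \frac{608}{2277} = \frac{1750453}{134343}$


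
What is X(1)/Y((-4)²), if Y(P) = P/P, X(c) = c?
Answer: 1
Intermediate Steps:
Y(P) = 1
X(1)/Y((-4)²) = 1/1 = 1*1 = 1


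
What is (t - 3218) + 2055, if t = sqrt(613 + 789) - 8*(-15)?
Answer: -1043 + sqrt(1402) ≈ -1005.6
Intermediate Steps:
t = 120 + sqrt(1402) (t = sqrt(1402) + 120 = 120 + sqrt(1402) ≈ 157.44)
(t - 3218) + 2055 = ((120 + sqrt(1402)) - 3218) + 2055 = (-3098 + sqrt(1402)) + 2055 = -1043 + sqrt(1402)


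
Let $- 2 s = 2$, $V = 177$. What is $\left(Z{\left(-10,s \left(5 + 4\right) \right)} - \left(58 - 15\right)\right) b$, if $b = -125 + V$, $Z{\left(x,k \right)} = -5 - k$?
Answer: $-2028$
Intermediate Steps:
$s = -1$ ($s = \left(- \frac{1}{2}\right) 2 = -1$)
$b = 52$ ($b = -125 + 177 = 52$)
$\left(Z{\left(-10,s \left(5 + 4\right) \right)} - \left(58 - 15\right)\right) b = \left(\left(-5 - - (5 + 4)\right) - \left(58 - 15\right)\right) 52 = \left(\left(-5 - \left(-1\right) 9\right) - 43\right) 52 = \left(\left(-5 - -9\right) - 43\right) 52 = \left(\left(-5 + 9\right) - 43\right) 52 = \left(4 - 43\right) 52 = \left(-39\right) 52 = -2028$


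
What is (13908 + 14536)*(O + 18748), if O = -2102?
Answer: 473478824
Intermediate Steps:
(13908 + 14536)*(O + 18748) = (13908 + 14536)*(-2102 + 18748) = 28444*16646 = 473478824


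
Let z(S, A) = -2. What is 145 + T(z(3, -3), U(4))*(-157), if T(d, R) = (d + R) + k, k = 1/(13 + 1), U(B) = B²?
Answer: -28899/14 ≈ -2064.2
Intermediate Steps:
k = 1/14 ≈ 0.071429
T(d, R) = 1/14 + R + d (T(d, R) = (d + R) + 1/14 = (R + d) + 1/14 = 1/14 + R + d)
145 + T(z(3, -3), U(4))*(-157) = 145 + (1/14 + 4² - 2)*(-157) = 145 + (1/14 + 16 - 2)*(-157) = 145 + (197/14)*(-157) = 145 - 30929/14 = -28899/14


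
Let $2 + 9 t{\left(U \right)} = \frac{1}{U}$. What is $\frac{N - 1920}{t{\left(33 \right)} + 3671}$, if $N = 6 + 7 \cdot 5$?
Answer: $- \frac{558063}{1090222} \approx -0.51188$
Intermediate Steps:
$t{\left(U \right)} = - \frac{2}{9} + \frac{1}{9 U}$
$N = 41$ ($N = 6 + 35 = 41$)
$\frac{N - 1920}{t{\left(33 \right)} + 3671} = \frac{41 - 1920}{\frac{1 - 66}{9 \cdot 33} + 3671} = - \frac{1879}{\frac{1}{9} \cdot \frac{1}{33} \left(1 - 66\right) + 3671} = - \frac{1879}{\frac{1}{9} \cdot \frac{1}{33} \left(-65\right) + 3671} = - \frac{1879}{- \frac{65}{297} + 3671} = - \frac{1879}{\frac{1090222}{297}} = \left(-1879\right) \frac{297}{1090222} = - \frac{558063}{1090222}$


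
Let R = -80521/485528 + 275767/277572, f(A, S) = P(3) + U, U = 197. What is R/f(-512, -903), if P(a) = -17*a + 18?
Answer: 27885556241/5525528098656 ≈ 0.0050467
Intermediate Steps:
P(a) = 18 - 17*a
f(A, S) = 164 (f(A, S) = (18 - 17*3) + 197 = (18 - 51) + 197 = -33 + 197 = 164)
R = 27885556241/33692244504 (R = -80521*1/485528 + 275767*(1/277572) = -80521/485528 + 275767/277572 = 27885556241/33692244504 ≈ 0.82765)
R/f(-512, -903) = (27885556241/33692244504)/164 = (27885556241/33692244504)*(1/164) = 27885556241/5525528098656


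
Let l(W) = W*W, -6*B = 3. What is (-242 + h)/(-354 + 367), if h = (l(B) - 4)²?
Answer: -3647/208 ≈ -17.534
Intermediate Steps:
B = -½ (B = -⅙*3 = -½ ≈ -0.50000)
l(W) = W²
h = 225/16 (h = ((-½)² - 4)² = (¼ - 4)² = (-15/4)² = 225/16 ≈ 14.063)
(-242 + h)/(-354 + 367) = (-242 + 225/16)/(-354 + 367) = -3647/16/13 = -3647/16*1/13 = -3647/208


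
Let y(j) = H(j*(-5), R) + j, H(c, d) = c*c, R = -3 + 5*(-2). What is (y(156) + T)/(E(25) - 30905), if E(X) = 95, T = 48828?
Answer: -8428/395 ≈ -21.337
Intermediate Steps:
R = -13 (R = -3 - 10 = -13)
H(c, d) = c**2
y(j) = j + 25*j**2 (y(j) = (j*(-5))**2 + j = (-5*j)**2 + j = 25*j**2 + j = j + 25*j**2)
(y(156) + T)/(E(25) - 30905) = (156*(1 + 25*156) + 48828)/(95 - 30905) = (156*(1 + 3900) + 48828)/(-30810) = (156*3901 + 48828)*(-1/30810) = (608556 + 48828)*(-1/30810) = 657384*(-1/30810) = -8428/395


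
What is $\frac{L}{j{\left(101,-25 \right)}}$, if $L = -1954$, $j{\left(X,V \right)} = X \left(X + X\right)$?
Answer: $- \frac{977}{10201} \approx -0.095775$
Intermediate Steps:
$j{\left(X,V \right)} = 2 X^{2}$ ($j{\left(X,V \right)} = X 2 X = 2 X^{2}$)
$\frac{L}{j{\left(101,-25 \right)}} = - \frac{1954}{2 \cdot 101^{2}} = - \frac{1954}{2 \cdot 10201} = - \frac{1954}{20402} = \left(-1954\right) \frac{1}{20402} = - \frac{977}{10201}$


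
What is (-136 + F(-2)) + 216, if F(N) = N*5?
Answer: 70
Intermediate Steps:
F(N) = 5*N
(-136 + F(-2)) + 216 = (-136 + 5*(-2)) + 216 = (-136 - 10) + 216 = -146 + 216 = 70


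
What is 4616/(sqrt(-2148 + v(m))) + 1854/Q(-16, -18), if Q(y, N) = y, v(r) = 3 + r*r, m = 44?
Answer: -927/8 - 4616*I*sqrt(209)/209 ≈ -115.88 - 319.3*I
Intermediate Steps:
v(r) = 3 + r**2
4616/(sqrt(-2148 + v(m))) + 1854/Q(-16, -18) = 4616/(sqrt(-2148 + (3 + 44**2))) + 1854/(-16) = 4616/(sqrt(-2148 + (3 + 1936))) + 1854*(-1/16) = 4616/(sqrt(-2148 + 1939)) - 927/8 = 4616/(sqrt(-209)) - 927/8 = 4616/((I*sqrt(209))) - 927/8 = 4616*(-I*sqrt(209)/209) - 927/8 = -4616*I*sqrt(209)/209 - 927/8 = -927/8 - 4616*I*sqrt(209)/209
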